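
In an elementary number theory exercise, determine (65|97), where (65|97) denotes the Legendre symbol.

(65|97)
  = (97|65)    [QR: 65 ≡ 1 mod 4, sign kept]
  = (32|65)    [97 ≡ 32 mod 65]
  = (1|65)    [65 ≡ 1 mod 8 ⇒ (2|65)^5 = +1]
  = 1    [(1|65) = 1]

1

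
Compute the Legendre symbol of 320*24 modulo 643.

-1

By multiplicativity, (320·24/643) = (320/643)·(24/643).
First factor (320/643):
(320/643)
  = (5/643)    [643 ≡ 3 mod 8 ⇒ (2/643)^6 = +1]
  = (643/5)    [QR: 5 ≡ 1 mod 4, sign kept]
  = (3/5)    [643 ≡ 3 mod 5]
  = (5/3)    [QR: 5 ≡ 1 mod 4, sign kept]
  = (2/3)    [5 ≡ 2 mod 3]
  = -(1/3)    [3 ≡ 3 mod 8 ⇒ (2/3) = -1]
  = -1    [(1/3) = 1]
Second factor (24/643):
(24/643)
  = -(3/643)    [643 ≡ 3 mod 8 ⇒ (2/643)^3 = -1]
  = (643/3)    [QR: both ≡ 3 mod 4, sign flips]
  = (1/3)    [643 ≡ 1 mod 3]
  = 1    [(1/3) = 1]
Product: (-1)·(1) = -1.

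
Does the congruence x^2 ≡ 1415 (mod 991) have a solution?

(1415/991)
  = (424/991)    [1415 ≡ 424 mod 991]
  = (53/991)    [991 ≡ 7 mod 8 ⇒ (2/991)^3 = +1]
  = (991/53)    [QR: 53 ≡ 1 mod 4, sign kept]
  = (37/53)    [991 ≡ 37 mod 53]
  = (53/37)    [QR: 37 ≡ 1 mod 4, sign kept]
  = (16/37)    [53 ≡ 16 mod 37]
  = (1/37)    [37 ≡ 5 mod 8 ⇒ (2/37)^4 = +1]
  = 1    [(1/37) = 1]
The Legendre symbol is 1, so x^2 ≡ 1415 (mod 991) has solution.

yes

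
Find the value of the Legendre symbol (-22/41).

Reduce the numerator: -22 ≡ 19 (mod 41), so (-22/41) = (19/41).
41 ≡ 1 (mod 4), so quadratic reciprocity gives (19/41) = (41/19). Reduce: 41 ≡ 3 (mod 19). Now have (3/19).
Both 3 ≡ 3 and 19 ≡ 3 (mod 4), so reciprocity gives (3/19) = -(19/3). Reduce: 19 ≡ 1 (mod 3). Now have -(1/3).
(1/3) = 1. Collecting the sign factors: -1.

-1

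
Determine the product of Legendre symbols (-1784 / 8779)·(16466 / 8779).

1

By multiplicativity, (-1784·16466 / 8779) = (-1784 / 8779)·(16466 / 8779).
First factor (-1784 / 8779):
Reduce the numerator: -1784 ≡ 6995 (mod 8779), so (-1784 / 8779) = (6995 / 8779).
Both 6995 ≡ 3 and 8779 ≡ 3 (mod 4), so reciprocity gives (6995 / 8779) = -(8779 / 6995). Reduce: 8779 ≡ 1784 (mod 6995). Now have -(1784 / 6995).
Factor out 2: 1784 = 2^3·223. Since 6995 ≡ 3 (mod 8), (2 / 6995) = -1, and (2 / 6995)^3 = -1. Now have (223 / 6995).
Both 223 ≡ 3 and 6995 ≡ 3 (mod 4), so reciprocity gives (223 / 6995) = -(6995 / 223). Reduce: 6995 ≡ 82 (mod 223). Now have -(82 / 223).
Factor out 2: 82 = 2·41. Since 223 ≡ 7 (mod 8), (2 / 223) = +1. Now have -(41 / 223).
41 ≡ 1 (mod 4), so quadratic reciprocity gives (41 / 223) = (223 / 41). Reduce: 223 ≡ 18 (mod 41). Now have -(18 / 41).
Factor out 2: 18 = 2·9. Since 41 ≡ 1 (mod 8), (2 / 41) = +1. Now have -(9 / 41).
9 ≡ 1 (mod 4), so quadratic reciprocity gives (9 / 41) = (41 / 9). Reduce: 41 ≡ 5 (mod 9). Now have -(5 / 9).
5 ≡ 1 (mod 4), so quadratic reciprocity gives (5 / 9) = (9 / 5). Reduce: 9 ≡ 4 (mod 5). Now have -(4 / 5).
Factor out 2: 4 = 2^2. Since 5 ≡ 5 (mod 8), (2 / 5) = -1, and (2 / 5)^2 = +1. Now have -(1 / 5).
(1 / 5) = 1. Collecting the sign factors: -1.
Second factor (16466 / 8779):
Reduce the numerator: 16466 ≡ 7687 (mod 8779), so (16466 / 8779) = (7687 / 8779).
Both 7687 ≡ 3 and 8779 ≡ 3 (mod 4), so reciprocity gives (7687 / 8779) = -(8779 / 7687). Reduce: 8779 ≡ 1092 (mod 7687). Now have -(1092 / 7687).
Factor out 2: 1092 = 2^2·273. Since 7687 ≡ 7 (mod 8), (2 / 7687) = +1, and (2 / 7687)^2 = +1. Now have -(273 / 7687).
273 ≡ 1 (mod 4), so quadratic reciprocity gives (273 / 7687) = (7687 / 273). Reduce: 7687 ≡ 43 (mod 273). Now have -(43 / 273).
273 ≡ 1 (mod 4), so quadratic reciprocity gives (43 / 273) = (273 / 43). Reduce: 273 ≡ 15 (mod 43). Now have -(15 / 43).
Both 15 ≡ 3 and 43 ≡ 3 (mod 4), so reciprocity gives (15 / 43) = -(43 / 15). Reduce: 43 ≡ 13 (mod 15). Now have (13 / 15).
13 ≡ 1 (mod 4), so quadratic reciprocity gives (13 / 15) = (15 / 13). Reduce: 15 ≡ 2 (mod 13). Now have (2 / 13).
Factor out 2: 2 = 2. Since 13 ≡ 5 (mod 8), (2 / 13) = -1. Now have -(1 / 13).
(1 / 13) = 1. Collecting the sign factors: -1.
Product: (-1)·(-1) = 1.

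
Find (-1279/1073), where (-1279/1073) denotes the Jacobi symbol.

-1

(-1279/1073)
  = (867/1073)    [-1279 ≡ 867 mod 1073]
  = (1073/867)    [QR: 1073 ≡ 1 mod 4, sign kept]
  = (206/867)    [1073 ≡ 206 mod 867]
  = -(103/867)    [867 ≡ 3 mod 8 ⇒ (2/867) = -1]
  = (867/103)    [QR: both ≡ 3 mod 4, sign flips]
  = (43/103)    [867 ≡ 43 mod 103]
  = -(103/43)    [QR: both ≡ 3 mod 4, sign flips]
  = -(17/43)    [103 ≡ 17 mod 43]
  = -(43/17)    [QR: 17 ≡ 1 mod 4, sign kept]
  = -(9/17)    [43 ≡ 9 mod 17]
  = -(17/9)    [QR: 9 ≡ 1 mod 4, sign kept]
  = -(8/9)    [17 ≡ 8 mod 9]
  = -(1/9)    [9 ≡ 1 mod 8 ⇒ (2/9)^3 = +1]
  = -1    [(1/9) = 1]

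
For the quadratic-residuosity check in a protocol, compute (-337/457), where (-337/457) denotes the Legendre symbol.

-1

Pull out -1: (-337/457) = (-1/457)·(337/457). Since 457 ≡ 1 (mod 4), (-1/457) = +1. Now have (337/457).
337 ≡ 1 (mod 4), so quadratic reciprocity gives (337/457) = (457/337). Reduce: 457 ≡ 120 (mod 337). Now have (120/337).
Factor out 2: 120 = 2^3·15. Since 337 ≡ 1 (mod 8), (2/337) = +1, and (2/337)^3 = +1. Now have (15/337).
337 ≡ 1 (mod 4), so quadratic reciprocity gives (15/337) = (337/15). Reduce: 337 ≡ 7 (mod 15). Now have (7/15).
Both 7 ≡ 3 and 15 ≡ 3 (mod 4), so reciprocity gives (7/15) = -(15/7). Reduce: 15 ≡ 1 (mod 7). Now have -(1/7).
(1/7) = 1. Collecting the sign factors: -1.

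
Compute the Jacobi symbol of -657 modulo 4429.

1

Reduce the numerator: -657 ≡ 3772 (mod 4429), so (-657|4429) = (3772|4429).
Factor out 2: 3772 = 2^2·943. Since 4429 ≡ 5 (mod 8), (2|4429) = -1, and (2|4429)^2 = +1. Now have (943|4429).
4429 ≡ 1 (mod 4), so quadratic reciprocity gives (943|4429) = (4429|943). Reduce: 4429 ≡ 657 (mod 943). Now have (657|943).
657 ≡ 1 (mod 4), so quadratic reciprocity gives (657|943) = (943|657). Reduce: 943 ≡ 286 (mod 657). Now have (286|657).
Factor out 2: 286 = 2·143. Since 657 ≡ 1 (mod 8), (2|657) = +1. Now have (143|657).
657 ≡ 1 (mod 4), so quadratic reciprocity gives (143|657) = (657|143). Reduce: 657 ≡ 85 (mod 143). Now have (85|143).
85 ≡ 1 (mod 4), so quadratic reciprocity gives (85|143) = (143|85). Reduce: 143 ≡ 58 (mod 85). Now have (58|85).
Factor out 2: 58 = 2·29. Since 85 ≡ 5 (mod 8), (2|85) = -1. Now have -(29|85).
29 ≡ 1 (mod 4), so quadratic reciprocity gives (29|85) = (85|29). Reduce: 85 ≡ 27 (mod 29). Now have -(27|29).
29 ≡ 1 (mod 4), so quadratic reciprocity gives (27|29) = (29|27). Reduce: 29 ≡ 2 (mod 27). Now have -(2|27).
Factor out 2: 2 = 2. Since 27 ≡ 3 (mod 8), (2|27) = -1. Now have (1|27).
(1|27) = 1. Collecting the sign factors: 1.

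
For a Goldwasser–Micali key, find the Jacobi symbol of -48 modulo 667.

1

(-48 / 667)
  = (619 / 667)    [-48 ≡ 619 mod 667]
  = -(667 / 619)    [QR: both ≡ 3 mod 4, sign flips]
  = -(48 / 619)    [667 ≡ 48 mod 619]
  = -(3 / 619)    [619 ≡ 3 mod 8 ⇒ (2 / 619)^4 = +1]
  = (619 / 3)    [QR: both ≡ 3 mod 4, sign flips]
  = (1 / 3)    [619 ≡ 1 mod 3]
  = 1    [(1 / 3) = 1]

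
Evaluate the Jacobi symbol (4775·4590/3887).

By multiplicativity, (4775·4590/3887) = (4775/3887)·(4590/3887).
First factor (4775/3887):
(4775/3887)
  = (888/3887)    [4775 ≡ 888 mod 3887]
  = (111/3887)    [3887 ≡ 7 mod 8 ⇒ (2/3887)^3 = +1]
  = -(3887/111)    [QR: both ≡ 3 mod 4, sign flips]
  = -(2/111)    [3887 ≡ 2 mod 111]
  = -(1/111)    [111 ≡ 7 mod 8 ⇒ (2/111) = +1]
  = -1    [(1/111) = 1]
Second factor (4590/3887):
(4590/3887)
  = (703/3887)    [4590 ≡ 703 mod 3887]
  = -(3887/703)    [QR: both ≡ 3 mod 4, sign flips]
  = -(372/703)    [3887 ≡ 372 mod 703]
  = -(93/703)    [703 ≡ 7 mod 8 ⇒ (2/703)^2 = +1]
  = -(703/93)    [QR: 93 ≡ 1 mod 4, sign kept]
  = -(52/93)    [703 ≡ 52 mod 93]
  = -(13/93)    [93 ≡ 5 mod 8 ⇒ (2/93)^2 = +1]
  = -(93/13)    [QR: 13 ≡ 1 mod 4, sign kept]
  = -(2/13)    [93 ≡ 2 mod 13]
  = (1/13)    [13 ≡ 5 mod 8 ⇒ (2/13) = -1]
  = 1    [(1/13) = 1]
Product: (-1)·(1) = -1.

-1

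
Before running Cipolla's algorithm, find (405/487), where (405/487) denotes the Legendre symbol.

405 ≡ 1 (mod 4), so quadratic reciprocity gives (405/487) = (487/405). Reduce: 487 ≡ 82 (mod 405). Now have (82/405).
Factor out 2: 82 = 2·41. Since 405 ≡ 5 (mod 8), (2/405) = -1. Now have -(41/405).
41 ≡ 1 (mod 4), so quadratic reciprocity gives (41/405) = (405/41). Reduce: 405 ≡ 36 (mod 41). Now have -(36/41).
Factor out 2: 36 = 2^2·9. Since 41 ≡ 1 (mod 8), (2/41) = +1, and (2/41)^2 = +1. Now have -(9/41).
9 ≡ 1 (mod 4), so quadratic reciprocity gives (9/41) = (41/9). Reduce: 41 ≡ 5 (mod 9). Now have -(5/9).
5 ≡ 1 (mod 4), so quadratic reciprocity gives (5/9) = (9/5). Reduce: 9 ≡ 4 (mod 5). Now have -(4/5).
Factor out 2: 4 = 2^2. Since 5 ≡ 5 (mod 8), (2/5) = -1, and (2/5)^2 = +1. Now have -(1/5).
(1/5) = 1. Collecting the sign factors: -1.

-1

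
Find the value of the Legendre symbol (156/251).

1

(156/251)
  = (39/251)    [251 ≡ 3 mod 8 ⇒ (2/251)^2 = +1]
  = -(251/39)    [QR: both ≡ 3 mod 4, sign flips]
  = -(17/39)    [251 ≡ 17 mod 39]
  = -(39/17)    [QR: 17 ≡ 1 mod 4, sign kept]
  = -(5/17)    [39 ≡ 5 mod 17]
  = -(17/5)    [QR: 5 ≡ 1 mod 4, sign kept]
  = -(2/5)    [17 ≡ 2 mod 5]
  = (1/5)    [5 ≡ 5 mod 8 ⇒ (2/5) = -1]
  = 1    [(1/5) = 1]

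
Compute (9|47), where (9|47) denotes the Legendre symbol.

9 ≡ 1 (mod 4), so quadratic reciprocity gives (9|47) = (47|9). Reduce: 47 ≡ 2 (mod 9). Now have (2|9).
Factor out 2: 2 = 2. Since 9 ≡ 1 (mod 8), (2|9) = +1. Now have (1|9).
(1|9) = 1. Collecting the sign factors: 1.

1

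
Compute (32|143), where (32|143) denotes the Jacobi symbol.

(32|143)
  = (1|143)    [143 ≡ 7 mod 8 ⇒ (2|143)^5 = +1]
  = 1    [(1|143) = 1]

1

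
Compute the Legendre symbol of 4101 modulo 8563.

1

4101 ≡ 1 (mod 4), so quadratic reciprocity gives (4101 / 8563) = (8563 / 4101). Reduce: 8563 ≡ 361 (mod 4101). Now have (361 / 4101).
361 ≡ 1 (mod 4), so quadratic reciprocity gives (361 / 4101) = (4101 / 361). Reduce: 4101 ≡ 130 (mod 361). Now have (130 / 361).
Factor out 2: 130 = 2·65. Since 361 ≡ 1 (mod 8), (2 / 361) = +1. Now have (65 / 361).
65 ≡ 1 (mod 4), so quadratic reciprocity gives (65 / 361) = (361 / 65). Reduce: 361 ≡ 36 (mod 65). Now have (36 / 65).
Factor out 2: 36 = 2^2·9. Since 65 ≡ 1 (mod 8), (2 / 65) = +1, and (2 / 65)^2 = +1. Now have (9 / 65).
9 ≡ 1 (mod 4), so quadratic reciprocity gives (9 / 65) = (65 / 9). Reduce: 65 ≡ 2 (mod 9). Now have (2 / 9).
Factor out 2: 2 = 2. Since 9 ≡ 1 (mod 8), (2 / 9) = +1. Now have (1 / 9).
(1 / 9) = 1. Collecting the sign factors: 1.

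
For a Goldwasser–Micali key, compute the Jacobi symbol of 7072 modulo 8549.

(7072|8549)
  = -(221|8549)    [8549 ≡ 5 mod 8 ⇒ (2|8549)^5 = -1]
  = -(8549|221)    [QR: 221 ≡ 1 mod 4, sign kept]
  = -(151|221)    [8549 ≡ 151 mod 221]
  = -(221|151)    [QR: 221 ≡ 1 mod 4, sign kept]
  = -(70|151)    [221 ≡ 70 mod 151]
  = -(35|151)    [151 ≡ 7 mod 8 ⇒ (2|151) = +1]
  = (151|35)    [QR: both ≡ 3 mod 4, sign flips]
  = (11|35)    [151 ≡ 11 mod 35]
  = -(35|11)    [QR: both ≡ 3 mod 4, sign flips]
  = -(2|11)    [35 ≡ 2 mod 11]
  = (1|11)    [11 ≡ 3 mod 8 ⇒ (2|11) = -1]
  = 1    [(1|11) = 1]

1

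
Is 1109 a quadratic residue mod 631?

Reduce the numerator: 1109 ≡ 478 (mod 631), so (1109/631) = (478/631).
Factor out 2: 478 = 2·239. Since 631 ≡ 7 (mod 8), (2/631) = +1. Now have (239/631).
Both 239 ≡ 3 and 631 ≡ 3 (mod 4), so reciprocity gives (239/631) = -(631/239). Reduce: 631 ≡ 153 (mod 239). Now have -(153/239).
153 ≡ 1 (mod 4), so quadratic reciprocity gives (153/239) = (239/153). Reduce: 239 ≡ 86 (mod 153). Now have -(86/153).
Factor out 2: 86 = 2·43. Since 153 ≡ 1 (mod 8), (2/153) = +1. Now have -(43/153).
153 ≡ 1 (mod 4), so quadratic reciprocity gives (43/153) = (153/43). Reduce: 153 ≡ 24 (mod 43). Now have -(24/43).
Factor out 2: 24 = 2^3·3. Since 43 ≡ 3 (mod 8), (2/43) = -1, and (2/43)^3 = -1. Now have (3/43).
Both 3 ≡ 3 and 43 ≡ 3 (mod 4), so reciprocity gives (3/43) = -(43/3). Reduce: 43 ≡ 1 (mod 3). Now have -(1/3).
(1/3) = 1. Collecting the sign factors: -1.
The Legendre symbol is -1, so x^2 ≡ 1109 (mod 631) has no solution.

no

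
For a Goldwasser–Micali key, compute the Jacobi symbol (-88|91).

(-88|91)
  = -(88|91)    [91 ≡ 3 mod 4 ⇒ (-1|91) = -1]
  = (11|91)    [91 ≡ 3 mod 8 ⇒ (2|91)^3 = -1]
  = -(91|11)    [QR: both ≡ 3 mod 4, sign flips]
  = -(3|11)    [91 ≡ 3 mod 11]
  = (11|3)    [QR: both ≡ 3 mod 4, sign flips]
  = (2|3)    [11 ≡ 2 mod 3]
  = -(1|3)    [3 ≡ 3 mod 8 ⇒ (2|3) = -1]
  = -1    [(1|3) = 1]

-1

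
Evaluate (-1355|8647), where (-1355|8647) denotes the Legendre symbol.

(-1355|8647)
  = (7292|8647)    [-1355 ≡ 7292 mod 8647]
  = (1823|8647)    [8647 ≡ 7 mod 8 ⇒ (2|8647)^2 = +1]
  = -(8647|1823)    [QR: both ≡ 3 mod 4, sign flips]
  = -(1355|1823)    [8647 ≡ 1355 mod 1823]
  = (1823|1355)    [QR: both ≡ 3 mod 4, sign flips]
  = (468|1355)    [1823 ≡ 468 mod 1355]
  = (117|1355)    [1355 ≡ 3 mod 8 ⇒ (2|1355)^2 = +1]
  = (1355|117)    [QR: 117 ≡ 1 mod 4, sign kept]
  = (68|117)    [1355 ≡ 68 mod 117]
  = (17|117)    [117 ≡ 5 mod 8 ⇒ (2|117)^2 = +1]
  = (117|17)    [QR: 17 ≡ 1 mod 4, sign kept]
  = (15|17)    [117 ≡ 15 mod 17]
  = (17|15)    [QR: 17 ≡ 1 mod 4, sign kept]
  = (2|15)    [17 ≡ 2 mod 15]
  = (1|15)    [15 ≡ 7 mod 8 ⇒ (2|15) = +1]
  = 1    [(1|15) = 1]

1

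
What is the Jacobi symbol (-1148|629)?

(-1148|629)
  = (110|629)    [-1148 ≡ 110 mod 629]
  = -(55|629)    [629 ≡ 5 mod 8 ⇒ (2|629) = -1]
  = -(629|55)    [QR: 629 ≡ 1 mod 4, sign kept]
  = -(24|55)    [629 ≡ 24 mod 55]
  = -(3|55)    [55 ≡ 7 mod 8 ⇒ (2|55)^3 = +1]
  = (55|3)    [QR: both ≡ 3 mod 4, sign flips]
  = (1|3)    [55 ≡ 1 mod 3]
  = 1    [(1|3) = 1]

1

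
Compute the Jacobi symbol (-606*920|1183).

1

By multiplicativity, (-606·920|1183) = (-606|1183)·(920|1183).
First factor (-606|1183):
Reduce the numerator: -606 ≡ 577 (mod 1183), so (-606|1183) = (577|1183).
577 ≡ 1 (mod 4), so quadratic reciprocity gives (577|1183) = (1183|577). Reduce: 1183 ≡ 29 (mod 577). Now have (29|577).
29 ≡ 1 (mod 4), so quadratic reciprocity gives (29|577) = (577|29). Reduce: 577 ≡ 26 (mod 29). Now have (26|29).
Factor out 2: 26 = 2·13. Since 29 ≡ 5 (mod 8), (2|29) = -1. Now have -(13|29).
13 ≡ 1 (mod 4), so quadratic reciprocity gives (13|29) = (29|13). Reduce: 29 ≡ 3 (mod 13). Now have -(3|13).
13 ≡ 1 (mod 4), so quadratic reciprocity gives (3|13) = (13|3). Reduce: 13 ≡ 1 (mod 3). Now have -(1|3).
(1|3) = 1. Collecting the sign factors: -1.
Second factor (920|1183):
Factor out 2: 920 = 2^3·115. Since 1183 ≡ 7 (mod 8), (2|1183) = +1, and (2|1183)^3 = +1. Now have (115|1183).
Both 115 ≡ 3 and 1183 ≡ 3 (mod 4), so reciprocity gives (115|1183) = -(1183|115). Reduce: 1183 ≡ 33 (mod 115). Now have -(33|115).
33 ≡ 1 (mod 4), so quadratic reciprocity gives (33|115) = (115|33). Reduce: 115 ≡ 16 (mod 33). Now have -(16|33).
Factor out 2: 16 = 2^4. Since 33 ≡ 1 (mod 8), (2|33) = +1, and (2|33)^4 = +1. Now have -(1|33).
(1|33) = 1. Collecting the sign factors: -1.
Product: (-1)·(-1) = 1.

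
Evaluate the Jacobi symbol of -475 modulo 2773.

(-475/2773)
  = (2298/2773)    [-475 ≡ 2298 mod 2773]
  = -(1149/2773)    [2773 ≡ 5 mod 8 ⇒ (2/2773) = -1]
  = -(2773/1149)    [QR: 1149 ≡ 1 mod 4, sign kept]
  = -(475/1149)    [2773 ≡ 475 mod 1149]
  = -(1149/475)    [QR: 1149 ≡ 1 mod 4, sign kept]
  = -(199/475)    [1149 ≡ 199 mod 475]
  = (475/199)    [QR: both ≡ 3 mod 4, sign flips]
  = (77/199)    [475 ≡ 77 mod 199]
  = (199/77)    [QR: 77 ≡ 1 mod 4, sign kept]
  = (45/77)    [199 ≡ 45 mod 77]
  = (77/45)    [QR: 45 ≡ 1 mod 4, sign kept]
  = (32/45)    [77 ≡ 32 mod 45]
  = -(1/45)    [45 ≡ 5 mod 8 ⇒ (2/45)^5 = -1]
  = -1    [(1/45) = 1]

-1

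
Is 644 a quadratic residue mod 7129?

yes

(644|7129)
  = (161|7129)    [7129 ≡ 1 mod 8 ⇒ (2|7129)^2 = +1]
  = (7129|161)    [QR: 161 ≡ 1 mod 4, sign kept]
  = (45|161)    [7129 ≡ 45 mod 161]
  = (161|45)    [QR: 45 ≡ 1 mod 4, sign kept]
  = (26|45)    [161 ≡ 26 mod 45]
  = -(13|45)    [45 ≡ 5 mod 8 ⇒ (2|45) = -1]
  = -(45|13)    [QR: 13 ≡ 1 mod 4, sign kept]
  = -(6|13)    [45 ≡ 6 mod 13]
  = (3|13)    [13 ≡ 5 mod 8 ⇒ (2|13) = -1]
  = (13|3)    [QR: 13 ≡ 1 mod 4, sign kept]
  = (1|3)    [13 ≡ 1 mod 3]
  = 1    [(1|3) = 1]
The Legendre symbol is 1, so x^2 ≡ 644 (mod 7129) has solution.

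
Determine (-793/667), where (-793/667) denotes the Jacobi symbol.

-1

Reduce the numerator: -793 ≡ 541 (mod 667), so (-793/667) = (541/667).
541 ≡ 1 (mod 4), so quadratic reciprocity gives (541/667) = (667/541). Reduce: 667 ≡ 126 (mod 541). Now have (126/541).
Factor out 2: 126 = 2·63. Since 541 ≡ 5 (mod 8), (2/541) = -1. Now have -(63/541).
541 ≡ 1 (mod 4), so quadratic reciprocity gives (63/541) = (541/63). Reduce: 541 ≡ 37 (mod 63). Now have -(37/63).
37 ≡ 1 (mod 4), so quadratic reciprocity gives (37/63) = (63/37). Reduce: 63 ≡ 26 (mod 37). Now have -(26/37).
Factor out 2: 26 = 2·13. Since 37 ≡ 5 (mod 8), (2/37) = -1. Now have (13/37).
13 ≡ 1 (mod 4), so quadratic reciprocity gives (13/37) = (37/13). Reduce: 37 ≡ 11 (mod 13). Now have (11/13).
13 ≡ 1 (mod 4), so quadratic reciprocity gives (11/13) = (13/11). Reduce: 13 ≡ 2 (mod 11). Now have (2/11).
Factor out 2: 2 = 2. Since 11 ≡ 3 (mod 8), (2/11) = -1. Now have -(1/11).
(1/11) = 1. Collecting the sign factors: -1.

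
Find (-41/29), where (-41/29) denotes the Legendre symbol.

Reduce the numerator: -41 ≡ 17 (mod 29), so (-41/29) = (17/29).
17 ≡ 1 (mod 4), so quadratic reciprocity gives (17/29) = (29/17). Reduce: 29 ≡ 12 (mod 17). Now have (12/17).
Factor out 2: 12 = 2^2·3. Since 17 ≡ 1 (mod 8), (2/17) = +1, and (2/17)^2 = +1. Now have (3/17).
17 ≡ 1 (mod 4), so quadratic reciprocity gives (3/17) = (17/3). Reduce: 17 ≡ 2 (mod 3). Now have (2/3).
Factor out 2: 2 = 2. Since 3 ≡ 3 (mod 8), (2/3) = -1. Now have -(1/3).
(1/3) = 1. Collecting the sign factors: -1.

-1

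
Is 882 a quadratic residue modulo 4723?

Factor out 2: 882 = 2·441. Since 4723 ≡ 3 (mod 8), (2/4723) = -1. Now have -(441/4723).
441 ≡ 1 (mod 4), so quadratic reciprocity gives (441/4723) = (4723/441). Reduce: 4723 ≡ 313 (mod 441). Now have -(313/441).
313 ≡ 1 (mod 4), so quadratic reciprocity gives (313/441) = (441/313). Reduce: 441 ≡ 128 (mod 313). Now have -(128/313).
Factor out 2: 128 = 2^7. Since 313 ≡ 1 (mod 8), (2/313) = +1, and (2/313)^7 = +1. Now have -(1/313).
(1/313) = 1. Collecting the sign factors: -1.
(882/4723) = -1, and 4723 is prime, so 882 is not a quadratic residue mod 4723.

no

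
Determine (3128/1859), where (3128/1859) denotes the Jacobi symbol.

(3128/1859)
  = (1269/1859)    [3128 ≡ 1269 mod 1859]
  = (1859/1269)    [QR: 1269 ≡ 1 mod 4, sign kept]
  = (590/1269)    [1859 ≡ 590 mod 1269]
  = -(295/1269)    [1269 ≡ 5 mod 8 ⇒ (2/1269) = -1]
  = -(1269/295)    [QR: 1269 ≡ 1 mod 4, sign kept]
  = -(89/295)    [1269 ≡ 89 mod 295]
  = -(295/89)    [QR: 89 ≡ 1 mod 4, sign kept]
  = -(28/89)    [295 ≡ 28 mod 89]
  = -(7/89)    [89 ≡ 1 mod 8 ⇒ (2/89)^2 = +1]
  = -(89/7)    [QR: 89 ≡ 1 mod 4, sign kept]
  = -(5/7)    [89 ≡ 5 mod 7]
  = -(7/5)    [QR: 5 ≡ 1 mod 4, sign kept]
  = -(2/5)    [7 ≡ 2 mod 5]
  = (1/5)    [5 ≡ 5 mod 8 ⇒ (2/5) = -1]
  = 1    [(1/5) = 1]

1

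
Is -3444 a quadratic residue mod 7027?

(-3444/7027)
  = (3583/7027)    [-3444 ≡ 3583 mod 7027]
  = -(7027/3583)    [QR: both ≡ 3 mod 4, sign flips]
  = -(3444/3583)    [7027 ≡ 3444 mod 3583]
  = -(861/3583)    [3583 ≡ 7 mod 8 ⇒ (2/3583)^2 = +1]
  = -(3583/861)    [QR: 861 ≡ 1 mod 4, sign kept]
  = -(139/861)    [3583 ≡ 139 mod 861]
  = -(861/139)    [QR: 861 ≡ 1 mod 4, sign kept]
  = -(27/139)    [861 ≡ 27 mod 139]
  = (139/27)    [QR: both ≡ 3 mod 4, sign flips]
  = (4/27)    [139 ≡ 4 mod 27]
  = (1/27)    [27 ≡ 3 mod 8 ⇒ (2/27)^2 = +1]
  = 1    [(1/27) = 1]
(-3444/7027) = 1, and 7027 is prime, so -3444 is a quadratic residue mod 7027.

yes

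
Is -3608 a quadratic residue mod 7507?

no

(-3608/7507)
  = (3899/7507)    [-3608 ≡ 3899 mod 7507]
  = -(7507/3899)    [QR: both ≡ 3 mod 4, sign flips]
  = -(3608/3899)    [7507 ≡ 3608 mod 3899]
  = (451/3899)    [3899 ≡ 3 mod 8 ⇒ (2/3899)^3 = -1]
  = -(3899/451)    [QR: both ≡ 3 mod 4, sign flips]
  = -(291/451)    [3899 ≡ 291 mod 451]
  = (451/291)    [QR: both ≡ 3 mod 4, sign flips]
  = (160/291)    [451 ≡ 160 mod 291]
  = -(5/291)    [291 ≡ 3 mod 8 ⇒ (2/291)^5 = -1]
  = -(291/5)    [QR: 5 ≡ 1 mod 4, sign kept]
  = -(1/5)    [291 ≡ 1 mod 5]
  = -1    [(1/5) = 1]
(-3608/7507) = -1, and 7507 is prime, so -3608 is not a quadratic residue mod 7507.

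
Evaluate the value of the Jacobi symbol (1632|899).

-1

Reduce the numerator: 1632 ≡ 733 (mod 899), so (1632|899) = (733|899).
733 ≡ 1 (mod 4), so quadratic reciprocity gives (733|899) = (899|733). Reduce: 899 ≡ 166 (mod 733). Now have (166|733).
Factor out 2: 166 = 2·83. Since 733 ≡ 5 (mod 8), (2|733) = -1. Now have -(83|733).
733 ≡ 1 (mod 4), so quadratic reciprocity gives (83|733) = (733|83). Reduce: 733 ≡ 69 (mod 83). Now have -(69|83).
69 ≡ 1 (mod 4), so quadratic reciprocity gives (69|83) = (83|69). Reduce: 83 ≡ 14 (mod 69). Now have -(14|69).
Factor out 2: 14 = 2·7. Since 69 ≡ 5 (mod 8), (2|69) = -1. Now have (7|69).
69 ≡ 1 (mod 4), so quadratic reciprocity gives (7|69) = (69|7). Reduce: 69 ≡ 6 (mod 7). Now have (6|7).
Factor out 2: 6 = 2·3. Since 7 ≡ 7 (mod 8), (2|7) = +1. Now have (3|7).
Both 3 ≡ 3 and 7 ≡ 3 (mod 4), so reciprocity gives (3|7) = -(7|3). Reduce: 7 ≡ 1 (mod 3). Now have -(1|3).
(1|3) = 1. Collecting the sign factors: -1.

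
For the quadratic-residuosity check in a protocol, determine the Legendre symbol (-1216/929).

1

(-1216/929)
  = (1216/929)    [929 ≡ 1 mod 4 ⇒ (-1/929) = +1]
  = (287/929)    [1216 ≡ 287 mod 929]
  = (929/287)    [QR: 929 ≡ 1 mod 4, sign kept]
  = (68/287)    [929 ≡ 68 mod 287]
  = (17/287)    [287 ≡ 7 mod 8 ⇒ (2/287)^2 = +1]
  = (287/17)    [QR: 17 ≡ 1 mod 4, sign kept]
  = (15/17)    [287 ≡ 15 mod 17]
  = (17/15)    [QR: 17 ≡ 1 mod 4, sign kept]
  = (2/15)    [17 ≡ 2 mod 15]
  = (1/15)    [15 ≡ 7 mod 8 ⇒ (2/15) = +1]
  = 1    [(1/15) = 1]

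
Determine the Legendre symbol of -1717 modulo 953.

-1

(-1717/953)
  = (1717/953)    [953 ≡ 1 mod 4 ⇒ (-1/953) = +1]
  = (764/953)    [1717 ≡ 764 mod 953]
  = (191/953)    [953 ≡ 1 mod 8 ⇒ (2/953)^2 = +1]
  = (953/191)    [QR: 953 ≡ 1 mod 4, sign kept]
  = (189/191)    [953 ≡ 189 mod 191]
  = (191/189)    [QR: 189 ≡ 1 mod 4, sign kept]
  = (2/189)    [191 ≡ 2 mod 189]
  = -(1/189)    [189 ≡ 5 mod 8 ⇒ (2/189) = -1]
  = -1    [(1/189) = 1]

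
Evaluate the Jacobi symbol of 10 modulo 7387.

1

(10|7387)
  = -(5|7387)    [7387 ≡ 3 mod 8 ⇒ (2|7387) = -1]
  = -(7387|5)    [QR: 5 ≡ 1 mod 4, sign kept]
  = -(2|5)    [7387 ≡ 2 mod 5]
  = (1|5)    [5 ≡ 5 mod 8 ⇒ (2|5) = -1]
  = 1    [(1|5) = 1]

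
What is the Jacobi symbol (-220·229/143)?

0

By multiplicativity, (-220·229/143) = (-220/143)·(229/143).
First factor (-220/143):
(-220/143)
  = (66/143)    [-220 ≡ 66 mod 143]
  = (33/143)    [143 ≡ 7 mod 8 ⇒ (2/143) = +1]
  = (143/33)    [QR: 33 ≡ 1 mod 4, sign kept]
  = (11/33)    [143 ≡ 11 mod 33]
  = (33/11)    [QR: 33 ≡ 1 mod 4, sign kept]
  = (0/11)    [33 ≡ 0 mod 11]
  = 0    [numerator 0, gcd > 1]
Second factor (229/143):
(229/143)
  = (86/143)    [229 ≡ 86 mod 143]
  = (43/143)    [143 ≡ 7 mod 8 ⇒ (2/143) = +1]
  = -(143/43)    [QR: both ≡ 3 mod 4, sign flips]
  = -(14/43)    [143 ≡ 14 mod 43]
  = (7/43)    [43 ≡ 3 mod 8 ⇒ (2/43) = -1]
  = -(43/7)    [QR: both ≡ 3 mod 4, sign flips]
  = -(1/7)    [43 ≡ 1 mod 7]
  = -1    [(1/7) = 1]
Product: (0)·(-1) = 0.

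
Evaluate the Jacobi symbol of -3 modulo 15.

0

(-3/15)
  = (12/15)    [-3 ≡ 12 mod 15]
  = (3/15)    [15 ≡ 7 mod 8 ⇒ (2/15)^2 = +1]
  = -(15/3)    [QR: both ≡ 3 mod 4, sign flips]
  = -(0/3)    [15 ≡ 0 mod 3]
  = 0    [numerator 0, gcd > 1]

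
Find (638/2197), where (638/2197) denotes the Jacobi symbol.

1

Factor out 2: 638 = 2·319. Since 2197 ≡ 5 (mod 8), (2/2197) = -1. Now have -(319/2197).
2197 ≡ 1 (mod 4), so quadratic reciprocity gives (319/2197) = (2197/319). Reduce: 2197 ≡ 283 (mod 319). Now have -(283/319).
Both 283 ≡ 3 and 319 ≡ 3 (mod 4), so reciprocity gives (283/319) = -(319/283). Reduce: 319 ≡ 36 (mod 283). Now have (36/283).
Factor out 2: 36 = 2^2·9. Since 283 ≡ 3 (mod 8), (2/283) = -1, and (2/283)^2 = +1. Now have (9/283).
9 ≡ 1 (mod 4), so quadratic reciprocity gives (9/283) = (283/9). Reduce: 283 ≡ 4 (mod 9). Now have (4/9).
Factor out 2: 4 = 2^2. Since 9 ≡ 1 (mod 8), (2/9) = +1, and (2/9)^2 = +1. Now have (1/9).
(1/9) = 1. Collecting the sign factors: 1.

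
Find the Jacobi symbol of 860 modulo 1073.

-1

Factor out 2: 860 = 2^2·215. Since 1073 ≡ 1 (mod 8), (2 / 1073) = +1, and (2 / 1073)^2 = +1. Now have (215 / 1073).
1073 ≡ 1 (mod 4), so quadratic reciprocity gives (215 / 1073) = (1073 / 215). Reduce: 1073 ≡ 213 (mod 215). Now have (213 / 215).
213 ≡ 1 (mod 4), so quadratic reciprocity gives (213 / 215) = (215 / 213). Reduce: 215 ≡ 2 (mod 213). Now have (2 / 213).
Factor out 2: 2 = 2. Since 213 ≡ 5 (mod 8), (2 / 213) = -1. Now have -(1 / 213).
(1 / 213) = 1. Collecting the sign factors: -1.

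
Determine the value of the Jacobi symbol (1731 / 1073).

-1

Reduce the numerator: 1731 ≡ 658 (mod 1073), so (1731 / 1073) = (658 / 1073).
Factor out 2: 658 = 2·329. Since 1073 ≡ 1 (mod 8), (2 / 1073) = +1. Now have (329 / 1073).
329 ≡ 1 (mod 4), so quadratic reciprocity gives (329 / 1073) = (1073 / 329). Reduce: 1073 ≡ 86 (mod 329). Now have (86 / 329).
Factor out 2: 86 = 2·43. Since 329 ≡ 1 (mod 8), (2 / 329) = +1. Now have (43 / 329).
329 ≡ 1 (mod 4), so quadratic reciprocity gives (43 / 329) = (329 / 43). Reduce: 329 ≡ 28 (mod 43). Now have (28 / 43).
Factor out 2: 28 = 2^2·7. Since 43 ≡ 3 (mod 8), (2 / 43) = -1, and (2 / 43)^2 = +1. Now have (7 / 43).
Both 7 ≡ 3 and 43 ≡ 3 (mod 4), so reciprocity gives (7 / 43) = -(43 / 7). Reduce: 43 ≡ 1 (mod 7). Now have -(1 / 7).
(1 / 7) = 1. Collecting the sign factors: -1.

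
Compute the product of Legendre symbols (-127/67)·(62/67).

By multiplicativity, (-127·62/67) = (-127/67)·(62/67).
First factor (-127/67):
(-127/67)
  = (7/67)    [-127 ≡ 7 mod 67]
  = -(67/7)    [QR: both ≡ 3 mod 4, sign flips]
  = -(4/7)    [67 ≡ 4 mod 7]
  = -(1/7)    [7 ≡ 7 mod 8 ⇒ (2/7)^2 = +1]
  = -1    [(1/7) = 1]
Second factor (62/67):
(62/67)
  = -(31/67)    [67 ≡ 3 mod 8 ⇒ (2/67) = -1]
  = (67/31)    [QR: both ≡ 3 mod 4, sign flips]
  = (5/31)    [67 ≡ 5 mod 31]
  = (31/5)    [QR: 5 ≡ 1 mod 4, sign kept]
  = (1/5)    [31 ≡ 1 mod 5]
  = 1    [(1/5) = 1]
Product: (-1)·(1) = -1.

-1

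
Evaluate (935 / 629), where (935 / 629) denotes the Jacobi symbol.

(935 / 629)
  = (306 / 629)    [935 ≡ 306 mod 629]
  = -(153 / 629)    [629 ≡ 5 mod 8 ⇒ (2 / 629) = -1]
  = -(629 / 153)    [QR: 153 ≡ 1 mod 4, sign kept]
  = -(17 / 153)    [629 ≡ 17 mod 153]
  = -(153 / 17)    [QR: 17 ≡ 1 mod 4, sign kept]
  = -(0 / 17)    [153 ≡ 0 mod 17]
  = 0    [numerator 0, gcd > 1]

0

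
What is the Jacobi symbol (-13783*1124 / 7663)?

By multiplicativity, (-13783·1124 / 7663) = (-13783 / 7663)·(1124 / 7663).
First factor (-13783 / 7663):
Reduce the numerator: -13783 ≡ 1543 (mod 7663), so (-13783 / 7663) = (1543 / 7663).
Both 1543 ≡ 3 and 7663 ≡ 3 (mod 4), so reciprocity gives (1543 / 7663) = -(7663 / 1543). Reduce: 7663 ≡ 1491 (mod 1543). Now have -(1491 / 1543).
Both 1491 ≡ 3 and 1543 ≡ 3 (mod 4), so reciprocity gives (1491 / 1543) = -(1543 / 1491). Reduce: 1543 ≡ 52 (mod 1491). Now have (52 / 1491).
Factor out 2: 52 = 2^2·13. Since 1491 ≡ 3 (mod 8), (2 / 1491) = -1, and (2 / 1491)^2 = +1. Now have (13 / 1491).
13 ≡ 1 (mod 4), so quadratic reciprocity gives (13 / 1491) = (1491 / 13). Reduce: 1491 ≡ 9 (mod 13). Now have (9 / 13).
9 ≡ 1 (mod 4), so quadratic reciprocity gives (9 / 13) = (13 / 9). Reduce: 13 ≡ 4 (mod 9). Now have (4 / 9).
Factor out 2: 4 = 2^2. Since 9 ≡ 1 (mod 8), (2 / 9) = +1, and (2 / 9)^2 = +1. Now have (1 / 9).
(1 / 9) = 1. Collecting the sign factors: 1.
Second factor (1124 / 7663):
Factor out 2: 1124 = 2^2·281. Since 7663 ≡ 7 (mod 8), (2 / 7663) = +1, and (2 / 7663)^2 = +1. Now have (281 / 7663).
281 ≡ 1 (mod 4), so quadratic reciprocity gives (281 / 7663) = (7663 / 281). Reduce: 7663 ≡ 76 (mod 281). Now have (76 / 281).
Factor out 2: 76 = 2^2·19. Since 281 ≡ 1 (mod 8), (2 / 281) = +1, and (2 / 281)^2 = +1. Now have (19 / 281).
281 ≡ 1 (mod 4), so quadratic reciprocity gives (19 / 281) = (281 / 19). Reduce: 281 ≡ 15 (mod 19). Now have (15 / 19).
Both 15 ≡ 3 and 19 ≡ 3 (mod 4), so reciprocity gives (15 / 19) = -(19 / 15). Reduce: 19 ≡ 4 (mod 15). Now have -(4 / 15).
Factor out 2: 4 = 2^2. Since 15 ≡ 7 (mod 8), (2 / 15) = +1, and (2 / 15)^2 = +1. Now have -(1 / 15).
(1 / 15) = 1. Collecting the sign factors: -1.
Product: (1)·(-1) = -1.

-1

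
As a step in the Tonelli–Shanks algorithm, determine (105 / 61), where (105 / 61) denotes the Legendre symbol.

(105 / 61)
  = (44 / 61)    [105 ≡ 44 mod 61]
  = (11 / 61)    [61 ≡ 5 mod 8 ⇒ (2 / 61)^2 = +1]
  = (61 / 11)    [QR: 61 ≡ 1 mod 4, sign kept]
  = (6 / 11)    [61 ≡ 6 mod 11]
  = -(3 / 11)    [11 ≡ 3 mod 8 ⇒ (2 / 11) = -1]
  = (11 / 3)    [QR: both ≡ 3 mod 4, sign flips]
  = (2 / 3)    [11 ≡ 2 mod 3]
  = -(1 / 3)    [3 ≡ 3 mod 8 ⇒ (2 / 3) = -1]
  = -1    [(1 / 3) = 1]

-1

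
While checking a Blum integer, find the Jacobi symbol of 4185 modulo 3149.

Reduce the numerator: 4185 ≡ 1036 (mod 3149), so (4185|3149) = (1036|3149).
Factor out 2: 1036 = 2^2·259. Since 3149 ≡ 5 (mod 8), (2|3149) = -1, and (2|3149)^2 = +1. Now have (259|3149).
3149 ≡ 1 (mod 4), so quadratic reciprocity gives (259|3149) = (3149|259). Reduce: 3149 ≡ 41 (mod 259). Now have (41|259).
41 ≡ 1 (mod 4), so quadratic reciprocity gives (41|259) = (259|41). Reduce: 259 ≡ 13 (mod 41). Now have (13|41).
13 ≡ 1 (mod 4), so quadratic reciprocity gives (13|41) = (41|13). Reduce: 41 ≡ 2 (mod 13). Now have (2|13).
Factor out 2: 2 = 2. Since 13 ≡ 5 (mod 8), (2|13) = -1. Now have -(1|13).
(1|13) = 1. Collecting the sign factors: -1.

-1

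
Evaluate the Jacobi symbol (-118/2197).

Reduce the numerator: -118 ≡ 2079 (mod 2197), so (-118/2197) = (2079/2197).
2197 ≡ 1 (mod 4), so quadratic reciprocity gives (2079/2197) = (2197/2079). Reduce: 2197 ≡ 118 (mod 2079). Now have (118/2079).
Factor out 2: 118 = 2·59. Since 2079 ≡ 7 (mod 8), (2/2079) = +1. Now have (59/2079).
Both 59 ≡ 3 and 2079 ≡ 3 (mod 4), so reciprocity gives (59/2079) = -(2079/59). Reduce: 2079 ≡ 14 (mod 59). Now have -(14/59).
Factor out 2: 14 = 2·7. Since 59 ≡ 3 (mod 8), (2/59) = -1. Now have (7/59).
Both 7 ≡ 3 and 59 ≡ 3 (mod 4), so reciprocity gives (7/59) = -(59/7). Reduce: 59 ≡ 3 (mod 7). Now have -(3/7).
Both 3 ≡ 3 and 7 ≡ 3 (mod 4), so reciprocity gives (3/7) = -(7/3). Reduce: 7 ≡ 1 (mod 3). Now have (1/3).
(1/3) = 1. Collecting the sign factors: 1.

1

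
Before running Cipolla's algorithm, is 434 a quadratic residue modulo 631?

Factor out 2: 434 = 2·217. Since 631 ≡ 7 (mod 8), (2/631) = +1. Now have (217/631).
217 ≡ 1 (mod 4), so quadratic reciprocity gives (217/631) = (631/217). Reduce: 631 ≡ 197 (mod 217). Now have (197/217).
197 ≡ 1 (mod 4), so quadratic reciprocity gives (197/217) = (217/197). Reduce: 217 ≡ 20 (mod 197). Now have (20/197).
Factor out 2: 20 = 2^2·5. Since 197 ≡ 5 (mod 8), (2/197) = -1, and (2/197)^2 = +1. Now have (5/197).
5 ≡ 1 (mod 4), so quadratic reciprocity gives (5/197) = (197/5). Reduce: 197 ≡ 2 (mod 5). Now have (2/5).
Factor out 2: 2 = 2. Since 5 ≡ 5 (mod 8), (2/5) = -1. Now have -(1/5).
(1/5) = 1. Collecting the sign factors: -1.
The Legendre symbol is -1, so x^2 ≡ 434 (mod 631) has no solution.

no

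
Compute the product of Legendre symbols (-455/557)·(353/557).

By multiplicativity, (-455·353/557) = (-455/557)·(353/557).
First factor (-455/557):
(-455/557)
  = (102/557)    [-455 ≡ 102 mod 557]
  = -(51/557)    [557 ≡ 5 mod 8 ⇒ (2/557) = -1]
  = -(557/51)    [QR: 557 ≡ 1 mod 4, sign kept]
  = -(47/51)    [557 ≡ 47 mod 51]
  = (51/47)    [QR: both ≡ 3 mod 4, sign flips]
  = (4/47)    [51 ≡ 4 mod 47]
  = (1/47)    [47 ≡ 7 mod 8 ⇒ (2/47)^2 = +1]
  = 1    [(1/47) = 1]
Second factor (353/557):
(353/557)
  = (557/353)    [QR: 353 ≡ 1 mod 4, sign kept]
  = (204/353)    [557 ≡ 204 mod 353]
  = (51/353)    [353 ≡ 1 mod 8 ⇒ (2/353)^2 = +1]
  = (353/51)    [QR: 353 ≡ 1 mod 4, sign kept]
  = (47/51)    [353 ≡ 47 mod 51]
  = -(51/47)    [QR: both ≡ 3 mod 4, sign flips]
  = -(4/47)    [51 ≡ 4 mod 47]
  = -(1/47)    [47 ≡ 7 mod 8 ⇒ (2/47)^2 = +1]
  = -1    [(1/47) = 1]
Product: (1)·(-1) = -1.

-1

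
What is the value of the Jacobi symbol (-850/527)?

0

(-850/527)
  = -(850/527)    [527 ≡ 3 mod 4 ⇒ (-1/527) = -1]
  = -(323/527)    [850 ≡ 323 mod 527]
  = (527/323)    [QR: both ≡ 3 mod 4, sign flips]
  = (204/323)    [527 ≡ 204 mod 323]
  = (51/323)    [323 ≡ 3 mod 8 ⇒ (2/323)^2 = +1]
  = -(323/51)    [QR: both ≡ 3 mod 4, sign flips]
  = -(17/51)    [323 ≡ 17 mod 51]
  = -(51/17)    [QR: 17 ≡ 1 mod 4, sign kept]
  = -(0/17)    [51 ≡ 0 mod 17]
  = 0    [numerator 0, gcd > 1]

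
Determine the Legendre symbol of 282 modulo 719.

Factor out 2: 282 = 2·141. Since 719 ≡ 7 (mod 8), (2|719) = +1. Now have (141|719).
141 ≡ 1 (mod 4), so quadratic reciprocity gives (141|719) = (719|141). Reduce: 719 ≡ 14 (mod 141). Now have (14|141).
Factor out 2: 14 = 2·7. Since 141 ≡ 5 (mod 8), (2|141) = -1. Now have -(7|141).
141 ≡ 1 (mod 4), so quadratic reciprocity gives (7|141) = (141|7). Reduce: 141 ≡ 1 (mod 7). Now have -(1|7).
(1|7) = 1. Collecting the sign factors: -1.

-1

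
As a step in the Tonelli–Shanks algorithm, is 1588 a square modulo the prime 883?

no

Reduce the numerator: 1588 ≡ 705 (mod 883), so (1588/883) = (705/883).
705 ≡ 1 (mod 4), so quadratic reciprocity gives (705/883) = (883/705). Reduce: 883 ≡ 178 (mod 705). Now have (178/705).
Factor out 2: 178 = 2·89. Since 705 ≡ 1 (mod 8), (2/705) = +1. Now have (89/705).
89 ≡ 1 (mod 4), so quadratic reciprocity gives (89/705) = (705/89). Reduce: 705 ≡ 82 (mod 89). Now have (82/89).
Factor out 2: 82 = 2·41. Since 89 ≡ 1 (mod 8), (2/89) = +1. Now have (41/89).
41 ≡ 1 (mod 4), so quadratic reciprocity gives (41/89) = (89/41). Reduce: 89 ≡ 7 (mod 41). Now have (7/41).
41 ≡ 1 (mod 4), so quadratic reciprocity gives (7/41) = (41/7). Reduce: 41 ≡ 6 (mod 7). Now have (6/7).
Factor out 2: 6 = 2·3. Since 7 ≡ 7 (mod 8), (2/7) = +1. Now have (3/7).
Both 3 ≡ 3 and 7 ≡ 3 (mod 4), so reciprocity gives (3/7) = -(7/3). Reduce: 7 ≡ 1 (mod 3). Now have -(1/3).
(1/3) = 1. Collecting the sign factors: -1.
(1588/883) = -1, and 883 is prime, so 1588 is not a quadratic residue mod 883.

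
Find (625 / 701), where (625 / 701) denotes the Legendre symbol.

625 ≡ 1 (mod 4), so quadratic reciprocity gives (625 / 701) = (701 / 625). Reduce: 701 ≡ 76 (mod 625). Now have (76 / 625).
Factor out 2: 76 = 2^2·19. Since 625 ≡ 1 (mod 8), (2 / 625) = +1, and (2 / 625)^2 = +1. Now have (19 / 625).
625 ≡ 1 (mod 4), so quadratic reciprocity gives (19 / 625) = (625 / 19). Reduce: 625 ≡ 17 (mod 19). Now have (17 / 19).
17 ≡ 1 (mod 4), so quadratic reciprocity gives (17 / 19) = (19 / 17). Reduce: 19 ≡ 2 (mod 17). Now have (2 / 17).
Factor out 2: 2 = 2. Since 17 ≡ 1 (mod 8), (2 / 17) = +1. Now have (1 / 17).
(1 / 17) = 1. Collecting the sign factors: 1.

1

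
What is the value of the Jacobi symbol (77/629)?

77 ≡ 1 (mod 4), so quadratic reciprocity gives (77/629) = (629/77). Reduce: 629 ≡ 13 (mod 77). Now have (13/77).
13 ≡ 1 (mod 4), so quadratic reciprocity gives (13/77) = (77/13). Reduce: 77 ≡ 12 (mod 13). Now have (12/13).
Factor out 2: 12 = 2^2·3. Since 13 ≡ 5 (mod 8), (2/13) = -1, and (2/13)^2 = +1. Now have (3/13).
13 ≡ 1 (mod 4), so quadratic reciprocity gives (3/13) = (13/3). Reduce: 13 ≡ 1 (mod 3). Now have (1/3).
(1/3) = 1. Collecting the sign factors: 1.

1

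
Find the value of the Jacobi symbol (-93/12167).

(-93/12167)
  = -(93/12167)    [12167 ≡ 3 mod 4 ⇒ (-1/12167) = -1]
  = -(12167/93)    [QR: 93 ≡ 1 mod 4, sign kept]
  = -(77/93)    [12167 ≡ 77 mod 93]
  = -(93/77)    [QR: 77 ≡ 1 mod 4, sign kept]
  = -(16/77)    [93 ≡ 16 mod 77]
  = -(1/77)    [77 ≡ 5 mod 8 ⇒ (2/77)^4 = +1]
  = -1    [(1/77) = 1]

-1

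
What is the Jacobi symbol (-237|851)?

Reduce the numerator: -237 ≡ 614 (mod 851), so (-237|851) = (614|851).
Factor out 2: 614 = 2·307. Since 851 ≡ 3 (mod 8), (2|851) = -1. Now have -(307|851).
Both 307 ≡ 3 and 851 ≡ 3 (mod 4), so reciprocity gives (307|851) = -(851|307). Reduce: 851 ≡ 237 (mod 307). Now have (237|307).
237 ≡ 1 (mod 4), so quadratic reciprocity gives (237|307) = (307|237). Reduce: 307 ≡ 70 (mod 237). Now have (70|237).
Factor out 2: 70 = 2·35. Since 237 ≡ 5 (mod 8), (2|237) = -1. Now have -(35|237).
237 ≡ 1 (mod 4), so quadratic reciprocity gives (35|237) = (237|35). Reduce: 237 ≡ 27 (mod 35). Now have -(27|35).
Both 27 ≡ 3 and 35 ≡ 3 (mod 4), so reciprocity gives (27|35) = -(35|27). Reduce: 35 ≡ 8 (mod 27). Now have (8|27).
Factor out 2: 8 = 2^3. Since 27 ≡ 3 (mod 8), (2|27) = -1, and (2|27)^3 = -1. Now have -(1|27).
(1|27) = 1. Collecting the sign factors: -1.

-1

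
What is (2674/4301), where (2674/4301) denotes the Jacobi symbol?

-1

(2674/4301)
  = -(1337/4301)    [4301 ≡ 5 mod 8 ⇒ (2/4301) = -1]
  = -(4301/1337)    [QR: 1337 ≡ 1 mod 4, sign kept]
  = -(290/1337)    [4301 ≡ 290 mod 1337]
  = -(145/1337)    [1337 ≡ 1 mod 8 ⇒ (2/1337) = +1]
  = -(1337/145)    [QR: 145 ≡ 1 mod 4, sign kept]
  = -(32/145)    [1337 ≡ 32 mod 145]
  = -(1/145)    [145 ≡ 1 mod 8 ⇒ (2/145)^5 = +1]
  = -1    [(1/145) = 1]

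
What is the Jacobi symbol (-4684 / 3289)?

(-4684 / 3289)
  = (4684 / 3289)    [3289 ≡ 1 mod 4 ⇒ (-1 / 3289) = +1]
  = (1395 / 3289)    [4684 ≡ 1395 mod 3289]
  = (3289 / 1395)    [QR: 3289 ≡ 1 mod 4, sign kept]
  = (499 / 1395)    [3289 ≡ 499 mod 1395]
  = -(1395 / 499)    [QR: both ≡ 3 mod 4, sign flips]
  = -(397 / 499)    [1395 ≡ 397 mod 499]
  = -(499 / 397)    [QR: 397 ≡ 1 mod 4, sign kept]
  = -(102 / 397)    [499 ≡ 102 mod 397]
  = (51 / 397)    [397 ≡ 5 mod 8 ⇒ (2 / 397) = -1]
  = (397 / 51)    [QR: 397 ≡ 1 mod 4, sign kept]
  = (40 / 51)    [397 ≡ 40 mod 51]
  = -(5 / 51)    [51 ≡ 3 mod 8 ⇒ (2 / 51)^3 = -1]
  = -(51 / 5)    [QR: 5 ≡ 1 mod 4, sign kept]
  = -(1 / 5)    [51 ≡ 1 mod 5]
  = -1    [(1 / 5) = 1]

-1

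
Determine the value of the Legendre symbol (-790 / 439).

1

(-790 / 439)
  = (88 / 439)    [-790 ≡ 88 mod 439]
  = (11 / 439)    [439 ≡ 7 mod 8 ⇒ (2 / 439)^3 = +1]
  = -(439 / 11)    [QR: both ≡ 3 mod 4, sign flips]
  = -(10 / 11)    [439 ≡ 10 mod 11]
  = (5 / 11)    [11 ≡ 3 mod 8 ⇒ (2 / 11) = -1]
  = (11 / 5)    [QR: 5 ≡ 1 mod 4, sign kept]
  = (1 / 5)    [11 ≡ 1 mod 5]
  = 1    [(1 / 5) = 1]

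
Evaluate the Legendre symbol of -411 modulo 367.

(-411/367)
  = (323/367)    [-411 ≡ 323 mod 367]
  = -(367/323)    [QR: both ≡ 3 mod 4, sign flips]
  = -(44/323)    [367 ≡ 44 mod 323]
  = -(11/323)    [323 ≡ 3 mod 8 ⇒ (2/323)^2 = +1]
  = (323/11)    [QR: both ≡ 3 mod 4, sign flips]
  = (4/11)    [323 ≡ 4 mod 11]
  = (1/11)    [11 ≡ 3 mod 8 ⇒ (2/11)^2 = +1]
  = 1    [(1/11) = 1]

1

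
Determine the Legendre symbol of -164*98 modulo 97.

-1

By multiplicativity, (-164·98/97) = (-164/97)·(98/97).
First factor (-164/97):
(-164/97)
  = (30/97)    [-164 ≡ 30 mod 97]
  = (15/97)    [97 ≡ 1 mod 8 ⇒ (2/97) = +1]
  = (97/15)    [QR: 97 ≡ 1 mod 4, sign kept]
  = (7/15)    [97 ≡ 7 mod 15]
  = -(15/7)    [QR: both ≡ 3 mod 4, sign flips]
  = -(1/7)    [15 ≡ 1 mod 7]
  = -1    [(1/7) = 1]
Second factor (98/97):
(98/97)
  = (1/97)    [98 ≡ 1 mod 97]
  = 1    [(1/97) = 1]
Product: (-1)·(1) = -1.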